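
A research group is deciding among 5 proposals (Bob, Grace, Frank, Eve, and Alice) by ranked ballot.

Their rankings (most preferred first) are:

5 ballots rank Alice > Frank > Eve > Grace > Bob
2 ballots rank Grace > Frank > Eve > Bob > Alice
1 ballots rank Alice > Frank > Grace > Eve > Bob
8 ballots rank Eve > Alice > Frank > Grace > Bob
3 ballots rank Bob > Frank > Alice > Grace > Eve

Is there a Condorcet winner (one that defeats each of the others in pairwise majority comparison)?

Head-to-head results (19 voters total):
Bob vs Grace: Grace wins 16–3.
Bob vs Frank: Frank wins 16–3.
Bob vs Eve: Eve wins 16–3.
Bob vs Alice: Alice wins 14–5.
Grace vs Frank: Frank wins 17–2.
Grace vs Eve: Eve wins 13–6.
Grace vs Alice: Alice wins 17–2.
Frank vs Eve: Frank wins 11–8.
Frank vs Alice: Alice wins 14–5.
Eve vs Alice: Eve wins 10–9.
No candidate beats all others: Frank beats Eve beats Alice beats Frank, a majority cycle.

No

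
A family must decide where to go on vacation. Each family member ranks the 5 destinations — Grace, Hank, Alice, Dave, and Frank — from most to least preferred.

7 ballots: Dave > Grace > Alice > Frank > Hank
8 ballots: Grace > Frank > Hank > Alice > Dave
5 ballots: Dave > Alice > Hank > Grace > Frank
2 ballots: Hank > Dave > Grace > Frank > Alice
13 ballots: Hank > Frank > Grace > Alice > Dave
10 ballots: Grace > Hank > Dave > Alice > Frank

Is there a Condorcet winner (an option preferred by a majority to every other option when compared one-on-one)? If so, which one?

Head-to-head results (45 voters total):
Grace vs Hank: Grace wins 25–20.
Grace vs Alice: Grace wins 40–5.
Grace vs Dave: Grace wins 31–14.
Grace vs Frank: Grace wins 32–13.
Hank vs Alice: Hank wins 33–12.
Hank vs Dave: Hank wins 33–12.
Hank vs Frank: Hank wins 30–15.
Alice vs Dave: Dave wins 24–21.
Alice vs Frank: Frank wins 23–22.
Dave vs Frank: Dave wins 24–21.
Grace beats each rival — Hank (25–20), Alice (40–5), Dave (31–14), Frank (32–13) — so Grace is the Condorcet winner.

Grace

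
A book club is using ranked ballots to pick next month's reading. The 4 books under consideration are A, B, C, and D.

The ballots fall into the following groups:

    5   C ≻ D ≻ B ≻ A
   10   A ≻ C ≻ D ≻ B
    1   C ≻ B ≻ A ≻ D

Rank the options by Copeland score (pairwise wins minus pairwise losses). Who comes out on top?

A

Pairwise results:
  A vs B: A wins 10–6.
  A vs C: A wins 10–6.
  A vs D: A wins 11–5.
  B vs C: C wins 16–0.
  B vs D: D wins 15–1.
  C vs D: C wins 16–0.
Copeland scores (wins − losses):
  A: 3 − 0 = 3
  B: 0 − 3 = -3
  C: 2 − 1 = 1
  D: 1 − 2 = -1
A has the best Copeland score.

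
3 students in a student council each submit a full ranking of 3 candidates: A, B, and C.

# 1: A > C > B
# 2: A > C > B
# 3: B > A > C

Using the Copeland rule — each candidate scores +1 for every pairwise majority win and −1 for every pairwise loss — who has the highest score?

A

Pairwise results:
  A vs B: A wins 2–1.
  A vs C: A wins 3–0.
  B vs C: C wins 2–1.
Copeland scores (wins − losses):
  A: 2 − 0 = 2
  B: 0 − 2 = -2
  C: 1 − 1 = 0
A has the best Copeland score.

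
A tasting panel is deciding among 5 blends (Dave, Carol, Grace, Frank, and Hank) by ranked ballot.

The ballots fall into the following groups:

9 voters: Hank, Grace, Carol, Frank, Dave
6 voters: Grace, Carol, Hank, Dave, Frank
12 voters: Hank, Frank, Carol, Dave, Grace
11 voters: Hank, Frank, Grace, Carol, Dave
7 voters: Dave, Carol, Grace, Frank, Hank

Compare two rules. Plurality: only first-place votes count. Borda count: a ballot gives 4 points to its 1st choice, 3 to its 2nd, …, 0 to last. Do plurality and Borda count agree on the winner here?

Plurality first-place counts: Dave 7, Carol 0, Grace 6, Frank 0, Hank 32 → Hank.
Borda totals: Dave 46, Carol 92, Grace 87, Frank 85, Hank 140 → Hank.
The two rules agree on Hank.

Yes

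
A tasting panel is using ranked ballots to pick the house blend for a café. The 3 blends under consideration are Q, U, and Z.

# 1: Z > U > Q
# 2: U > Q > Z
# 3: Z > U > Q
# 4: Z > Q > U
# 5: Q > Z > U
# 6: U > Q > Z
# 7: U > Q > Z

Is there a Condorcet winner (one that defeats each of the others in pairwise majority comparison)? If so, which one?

Head-to-head results (7 voters total):
Q vs U: U wins 5–2.
Q vs Z: Q wins 4–3.
U vs Z: Z wins 4–3.
No candidate beats all others: Q beats Z beats U beats Q, a majority cycle.

None — there is no Condorcet winner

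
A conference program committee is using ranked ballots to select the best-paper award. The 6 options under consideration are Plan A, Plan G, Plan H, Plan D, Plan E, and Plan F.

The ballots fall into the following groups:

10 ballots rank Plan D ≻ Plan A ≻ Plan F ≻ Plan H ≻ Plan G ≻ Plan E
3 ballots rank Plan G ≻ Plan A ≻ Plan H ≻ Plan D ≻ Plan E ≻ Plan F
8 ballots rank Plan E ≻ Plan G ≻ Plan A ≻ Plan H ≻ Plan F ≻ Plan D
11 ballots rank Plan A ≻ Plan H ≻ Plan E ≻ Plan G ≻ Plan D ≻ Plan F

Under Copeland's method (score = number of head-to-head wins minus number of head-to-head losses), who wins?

Plan A

Pairwise results:
  Plan A vs Plan G: Plan A wins 21–11.
  Plan A vs Plan H: Plan A wins 32–0.
  Plan A vs Plan D: Plan A wins 22–10.
  Plan A vs Plan E: Plan A wins 24–8.
  Plan A vs Plan F: Plan A wins 32–0.
  Plan G vs Plan H: Plan H wins 21–11.
  Plan G vs Plan D: Plan G wins 22–10.
  Plan G vs Plan E: Plan E wins 19–13.
  Plan G vs Plan F: Plan G wins 22–10.
  Plan H vs Plan D: Plan H wins 22–10.
  Plan H vs Plan E: Plan H wins 24–8.
  Plan H vs Plan F: Plan H wins 22–10.
  Plan D vs Plan E: Plan E wins 19–13.
  Plan D vs Plan F: Plan D wins 24–8.
  Plan E vs Plan F: Plan E wins 22–10.
Copeland scores (wins − losses):
  Plan A: 5 − 0 = 5
  Plan G: 2 − 3 = -1
  Plan H: 4 − 1 = 3
  Plan D: 1 − 4 = -3
  Plan E: 3 − 2 = 1
  Plan F: 0 − 5 = -5
Plan A has the best Copeland score.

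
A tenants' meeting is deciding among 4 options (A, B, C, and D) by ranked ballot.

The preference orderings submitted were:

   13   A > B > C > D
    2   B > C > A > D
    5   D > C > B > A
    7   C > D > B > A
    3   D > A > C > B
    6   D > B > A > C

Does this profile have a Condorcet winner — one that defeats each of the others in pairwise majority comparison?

No

Head-to-head results (36 voters total):
A vs B: B wins 20–16.
A vs C: A wins 22–14.
A vs D: D wins 21–15.
B vs C: B wins 21–15.
B vs D: D wins 21–15.
C vs D: C wins 22–14.
No candidate beats all others: A beats C beats D beats A, a majority cycle.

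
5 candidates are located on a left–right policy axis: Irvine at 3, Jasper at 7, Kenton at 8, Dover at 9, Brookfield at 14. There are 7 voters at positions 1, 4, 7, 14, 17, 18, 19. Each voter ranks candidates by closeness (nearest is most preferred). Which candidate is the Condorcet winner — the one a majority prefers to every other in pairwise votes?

Brookfield

With single-peaked preferences on a line, the Condorcet winner is the candidate closest to the median voter.
The median voter (position 14) is closest to Brookfield at 14.
Check: Brookfield vs Dover — voters closer to Brookfield: 4 of 7.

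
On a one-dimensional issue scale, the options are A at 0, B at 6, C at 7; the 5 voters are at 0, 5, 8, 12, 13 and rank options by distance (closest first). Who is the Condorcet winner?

With single-peaked preferences on a line, the Condorcet winner is the candidate closest to the median voter.
The median voter (position 8) is closest to C at 7.
Check: C vs B — voters closer to C: 3 of 5.

C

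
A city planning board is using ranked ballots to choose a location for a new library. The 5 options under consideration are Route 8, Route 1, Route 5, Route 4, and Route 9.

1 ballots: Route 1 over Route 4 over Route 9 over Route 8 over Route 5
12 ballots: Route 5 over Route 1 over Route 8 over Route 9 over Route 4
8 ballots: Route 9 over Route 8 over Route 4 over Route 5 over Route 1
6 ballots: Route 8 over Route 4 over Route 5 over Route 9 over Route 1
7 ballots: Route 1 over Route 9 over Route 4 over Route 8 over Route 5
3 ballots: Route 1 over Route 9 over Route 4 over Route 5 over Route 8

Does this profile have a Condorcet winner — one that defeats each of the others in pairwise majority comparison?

No

Head-to-head results (37 voters total):
Route 8 vs Route 1: Route 1 wins 23–14.
Route 8 vs Route 5: Route 8 wins 22–15.
Route 8 vs Route 4: Route 8 wins 26–11.
Route 8 vs Route 9: Route 9 wins 19–18.
Route 1 vs Route 5: Route 5 wins 26–11.
Route 1 vs Route 4: Route 1 wins 23–14.
Route 1 vs Route 9: Route 1 wins 23–14.
Route 5 vs Route 4: Route 4 wins 25–12.
Route 5 vs Route 9: Route 9 wins 19–18.
Route 4 vs Route 9: Route 9 wins 30–7.
No candidate beats all others: Route 8 beats Route 5 beats Route 1 beats Route 8, a majority cycle.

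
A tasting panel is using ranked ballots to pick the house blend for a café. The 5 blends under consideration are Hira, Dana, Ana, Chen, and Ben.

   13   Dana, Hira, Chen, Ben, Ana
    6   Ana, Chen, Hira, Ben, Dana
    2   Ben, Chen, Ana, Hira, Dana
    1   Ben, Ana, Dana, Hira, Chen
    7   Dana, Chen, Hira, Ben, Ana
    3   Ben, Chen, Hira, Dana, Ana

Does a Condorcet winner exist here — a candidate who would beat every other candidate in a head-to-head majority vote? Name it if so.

Head-to-head results (32 voters total):
Hira vs Dana: Dana wins 21–11.
Hira vs Ana: Hira wins 23–9.
Hira vs Chen: Chen wins 18–14.
Hira vs Ben: Hira wins 26–6.
Dana vs Ana: Dana wins 23–9.
Dana vs Chen: Dana wins 21–11.
Dana vs Ben: Dana wins 20–12.
Ana vs Chen: Chen wins 25–7.
Ana vs Ben: Ben wins 26–6.
Chen vs Ben: Chen wins 26–6.
Dana beats each rival — Hira (21–11), Ana (23–9), Chen (21–11), Ben (20–12) — so Dana is the Condorcet winner.

Dana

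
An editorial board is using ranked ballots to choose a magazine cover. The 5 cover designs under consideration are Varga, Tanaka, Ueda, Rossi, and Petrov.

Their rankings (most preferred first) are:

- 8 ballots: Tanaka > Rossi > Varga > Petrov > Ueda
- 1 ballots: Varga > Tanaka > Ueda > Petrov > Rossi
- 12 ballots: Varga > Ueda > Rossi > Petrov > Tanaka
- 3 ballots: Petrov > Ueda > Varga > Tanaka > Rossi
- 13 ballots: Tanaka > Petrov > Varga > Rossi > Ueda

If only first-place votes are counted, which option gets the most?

First-place vote totals:
  Varga: 13
  Tanaka: 21
  Ueda: 0
  Rossi: 0
  Petrov: 3
Tanaka has the most first-place votes.

Tanaka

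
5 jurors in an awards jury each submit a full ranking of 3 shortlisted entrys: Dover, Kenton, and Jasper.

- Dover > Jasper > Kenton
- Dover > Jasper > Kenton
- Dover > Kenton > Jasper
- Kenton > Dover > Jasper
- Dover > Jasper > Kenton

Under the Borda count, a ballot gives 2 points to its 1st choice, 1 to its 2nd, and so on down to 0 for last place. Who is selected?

Borda scores:
  Dover: 2 + 2 + 2 + 1 + 2 = 9
  Kenton: 0 + 0 + 1 + 2 + 0 = 3
  Jasper: 1 + 1 + 0 + 0 + 1 = 3
Dover has the highest total.

Dover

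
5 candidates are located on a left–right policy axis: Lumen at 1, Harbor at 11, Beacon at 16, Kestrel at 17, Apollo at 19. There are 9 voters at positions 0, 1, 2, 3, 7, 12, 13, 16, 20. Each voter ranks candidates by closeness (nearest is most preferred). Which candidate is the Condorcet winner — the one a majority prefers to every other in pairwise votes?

Harbor

With single-peaked preferences on a line, the Condorcet winner is the candidate closest to the median voter.
The median voter (position 7) is closest to Harbor at 11.
Check: Harbor vs Apollo — voters closer to Harbor: 7 of 9.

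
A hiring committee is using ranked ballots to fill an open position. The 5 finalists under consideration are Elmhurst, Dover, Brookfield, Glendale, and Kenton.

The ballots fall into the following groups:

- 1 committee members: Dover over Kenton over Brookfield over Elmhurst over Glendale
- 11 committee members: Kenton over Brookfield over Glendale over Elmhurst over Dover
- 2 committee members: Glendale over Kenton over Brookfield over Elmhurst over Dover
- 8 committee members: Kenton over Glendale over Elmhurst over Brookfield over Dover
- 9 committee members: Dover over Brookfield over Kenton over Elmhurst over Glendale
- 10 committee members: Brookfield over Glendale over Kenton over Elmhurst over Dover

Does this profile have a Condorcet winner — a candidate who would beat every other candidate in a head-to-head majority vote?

Head-to-head results (41 voters total):
Elmhurst vs Dover: Elmhurst wins 31–10.
Elmhurst vs Brookfield: Brookfield wins 33–8.
Elmhurst vs Glendale: Glendale wins 31–10.
Elmhurst vs Kenton: Kenton wins 41–0.
Dover vs Brookfield: Brookfield wins 31–10.
Dover vs Glendale: Glendale wins 31–10.
Dover vs Kenton: Kenton wins 31–10.
Brookfield vs Glendale: Brookfield wins 31–10.
Brookfield vs Kenton: Kenton wins 22–19.
Glendale vs Kenton: Kenton wins 29–12.
Kenton beats each rival — Elmhurst (41–0), Dover (31–10), Brookfield (22–19), Glendale (29–12) — so Kenton is the Condorcet winner.

Yes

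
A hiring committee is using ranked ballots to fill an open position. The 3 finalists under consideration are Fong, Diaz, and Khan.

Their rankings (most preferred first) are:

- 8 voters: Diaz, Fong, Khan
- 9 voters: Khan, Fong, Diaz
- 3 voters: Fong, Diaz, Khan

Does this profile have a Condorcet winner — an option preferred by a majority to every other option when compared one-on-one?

Head-to-head results (20 voters total):
Fong vs Diaz: Fong wins 12–8.
Fong vs Khan: Fong wins 11–9.
Diaz vs Khan: Diaz wins 11–9.
Fong beats each rival — Diaz (12–8), Khan (11–9) — so Fong is the Condorcet winner.

Yes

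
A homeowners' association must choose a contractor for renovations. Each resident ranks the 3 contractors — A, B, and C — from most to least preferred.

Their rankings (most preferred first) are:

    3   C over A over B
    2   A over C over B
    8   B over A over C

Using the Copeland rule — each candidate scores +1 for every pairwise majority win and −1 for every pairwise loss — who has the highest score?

B

Pairwise results:
  A vs B: B wins 8–5.
  A vs C: A wins 10–3.
  B vs C: B wins 8–5.
Copeland scores (wins − losses):
  A: 1 − 1 = 0
  B: 2 − 0 = 2
  C: 0 − 2 = -2
B has the best Copeland score.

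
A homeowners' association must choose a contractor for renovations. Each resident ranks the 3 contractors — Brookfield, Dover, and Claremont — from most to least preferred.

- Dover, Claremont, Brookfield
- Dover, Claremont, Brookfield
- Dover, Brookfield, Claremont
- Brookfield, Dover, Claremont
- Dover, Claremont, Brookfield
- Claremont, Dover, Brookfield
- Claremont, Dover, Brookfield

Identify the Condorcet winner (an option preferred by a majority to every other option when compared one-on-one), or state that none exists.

Dover

Head-to-head results (7 voters total):
Brookfield vs Dover: Dover wins 6–1.
Brookfield vs Claremont: Claremont wins 5–2.
Dover vs Claremont: Dover wins 5–2.
Dover beats each rival — Brookfield (6–1), Claremont (5–2) — so Dover is the Condorcet winner.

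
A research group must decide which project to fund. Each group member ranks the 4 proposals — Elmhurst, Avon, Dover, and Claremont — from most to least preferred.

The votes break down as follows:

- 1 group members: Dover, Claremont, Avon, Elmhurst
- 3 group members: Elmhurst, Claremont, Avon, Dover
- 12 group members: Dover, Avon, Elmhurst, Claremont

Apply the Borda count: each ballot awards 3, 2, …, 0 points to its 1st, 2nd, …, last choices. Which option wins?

Dover

Borda scores:
  Elmhurst: 0 + 3·3 + 12·1 = 21
  Avon: 1 + 3·1 + 12·2 = 28
  Dover: 3 + 3·0 + 12·3 = 39
  Claremont: 2 + 3·2 + 12·0 = 8
Dover has the highest total.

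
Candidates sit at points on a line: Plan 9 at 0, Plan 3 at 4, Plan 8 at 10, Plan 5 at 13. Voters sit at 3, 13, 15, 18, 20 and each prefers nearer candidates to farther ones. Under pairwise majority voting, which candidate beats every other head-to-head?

With single-peaked preferences on a line, the Condorcet winner is the candidate closest to the median voter.
The median voter (position 15) is closest to Plan 5 at 13.
Check: Plan 5 vs Plan 3 — voters closer to Plan 5: 4 of 5.

Plan 5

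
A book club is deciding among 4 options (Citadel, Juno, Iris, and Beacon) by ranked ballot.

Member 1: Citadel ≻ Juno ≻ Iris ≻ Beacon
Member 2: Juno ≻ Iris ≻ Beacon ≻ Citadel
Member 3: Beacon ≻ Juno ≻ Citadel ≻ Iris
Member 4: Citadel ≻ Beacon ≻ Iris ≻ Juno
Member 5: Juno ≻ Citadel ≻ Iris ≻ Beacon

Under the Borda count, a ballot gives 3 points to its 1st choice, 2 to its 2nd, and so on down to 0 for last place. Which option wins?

Borda scores:
  Citadel: 3 + 0 + 1 + 3 + 2 = 9
  Juno: 2 + 3 + 2 + 0 + 3 = 10
  Iris: 1 + 2 + 0 + 1 + 1 = 5
  Beacon: 0 + 1 + 3 + 2 + 0 = 6
Juno has the highest total.

Juno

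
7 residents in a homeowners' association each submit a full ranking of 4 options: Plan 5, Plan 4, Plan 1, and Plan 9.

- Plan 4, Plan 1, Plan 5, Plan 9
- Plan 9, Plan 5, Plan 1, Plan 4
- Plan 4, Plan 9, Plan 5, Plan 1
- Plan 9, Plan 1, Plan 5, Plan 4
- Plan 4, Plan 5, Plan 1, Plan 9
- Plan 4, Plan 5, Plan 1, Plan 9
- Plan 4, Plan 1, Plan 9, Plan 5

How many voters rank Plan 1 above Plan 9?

Ballots ranking Plan 1 above Plan 9: 4.
Ballots ranking Plan 9 above Plan 1: 3.
So 4 of 7 voters prefer Plan 1 to Plan 9.

4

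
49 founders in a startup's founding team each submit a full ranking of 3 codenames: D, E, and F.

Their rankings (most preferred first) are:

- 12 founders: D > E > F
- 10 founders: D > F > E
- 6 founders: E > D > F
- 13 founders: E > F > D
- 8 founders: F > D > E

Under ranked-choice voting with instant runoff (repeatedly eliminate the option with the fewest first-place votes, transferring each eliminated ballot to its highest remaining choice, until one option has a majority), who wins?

Round 1: D 22, E 19, F 8. F has the fewest and is eliminated.
Round 2: D 30, E 19. D has a majority.

D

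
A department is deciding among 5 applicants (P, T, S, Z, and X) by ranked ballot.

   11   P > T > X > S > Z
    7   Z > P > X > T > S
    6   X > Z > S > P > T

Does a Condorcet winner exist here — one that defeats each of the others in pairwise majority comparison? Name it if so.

Head-to-head results (24 voters total):
P vs T: P wins 24–0.
P vs S: P wins 18–6.
P vs Z: Z wins 13–11.
P vs X: P wins 18–6.
T vs S: T wins 18–6.
T vs Z: Z wins 13–11.
T vs X: X wins 13–11.
S vs Z: Z wins 13–11.
S vs X: X wins 24–0.
Z vs X: X wins 17–7.
No candidate beats all others: P beats X beats Z beats P, a majority cycle.

None — there is no Condorcet winner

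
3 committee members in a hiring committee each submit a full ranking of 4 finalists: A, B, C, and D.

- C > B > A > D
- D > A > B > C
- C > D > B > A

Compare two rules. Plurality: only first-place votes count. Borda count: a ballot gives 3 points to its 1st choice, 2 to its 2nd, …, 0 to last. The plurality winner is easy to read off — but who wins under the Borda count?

C

Plurality first-place counts: A 0, B 0, C 2, D 1 → C.
Borda totals: A 3, B 4, C 6, D 5 → C.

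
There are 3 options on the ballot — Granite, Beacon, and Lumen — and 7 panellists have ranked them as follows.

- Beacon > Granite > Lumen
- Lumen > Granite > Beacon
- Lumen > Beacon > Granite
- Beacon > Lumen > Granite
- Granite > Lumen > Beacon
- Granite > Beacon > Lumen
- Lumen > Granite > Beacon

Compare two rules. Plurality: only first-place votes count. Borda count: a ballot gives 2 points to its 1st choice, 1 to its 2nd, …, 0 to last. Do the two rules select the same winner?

Plurality first-place counts: Granite 2, Beacon 2, Lumen 3 → Lumen.
Borda totals: Granite 7, Beacon 6, Lumen 8 → Lumen.
The two rules agree on Lumen.

Yes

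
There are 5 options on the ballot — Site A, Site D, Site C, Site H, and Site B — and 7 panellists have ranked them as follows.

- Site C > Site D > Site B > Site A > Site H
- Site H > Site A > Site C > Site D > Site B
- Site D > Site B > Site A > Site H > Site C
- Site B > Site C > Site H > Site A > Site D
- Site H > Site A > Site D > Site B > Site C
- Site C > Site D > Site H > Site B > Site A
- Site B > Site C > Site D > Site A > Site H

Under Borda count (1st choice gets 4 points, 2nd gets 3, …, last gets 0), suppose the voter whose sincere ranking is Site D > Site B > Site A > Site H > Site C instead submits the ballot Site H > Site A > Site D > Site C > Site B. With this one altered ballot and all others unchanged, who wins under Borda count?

Borda totals with the altered ballot: Site A 12, Site D 13, Site C 17, Site H 16, Site B 12.
The winner is unchanged: still Site C.

Site C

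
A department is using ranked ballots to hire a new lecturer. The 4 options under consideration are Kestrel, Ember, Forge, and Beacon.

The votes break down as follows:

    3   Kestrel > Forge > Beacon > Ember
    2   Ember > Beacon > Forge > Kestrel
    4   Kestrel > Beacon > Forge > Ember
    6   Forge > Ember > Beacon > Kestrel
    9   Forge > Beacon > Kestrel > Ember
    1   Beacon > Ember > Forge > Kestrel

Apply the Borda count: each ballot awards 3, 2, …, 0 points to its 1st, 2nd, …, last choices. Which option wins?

Borda scores:
  Kestrel: 3·3 + 2·0 + 4·3 + 6·0 + 9·1 + 0 = 30
  Ember: 3·0 + 2·3 + 4·0 + 6·2 + 9·0 + 2 = 20
  Forge: 3·2 + 2·1 + 4·1 + 6·3 + 9·3 + 1 = 58
  Beacon: 3·1 + 2·2 + 4·2 + 6·1 + 9·2 + 3 = 42
Forge has the highest total.

Forge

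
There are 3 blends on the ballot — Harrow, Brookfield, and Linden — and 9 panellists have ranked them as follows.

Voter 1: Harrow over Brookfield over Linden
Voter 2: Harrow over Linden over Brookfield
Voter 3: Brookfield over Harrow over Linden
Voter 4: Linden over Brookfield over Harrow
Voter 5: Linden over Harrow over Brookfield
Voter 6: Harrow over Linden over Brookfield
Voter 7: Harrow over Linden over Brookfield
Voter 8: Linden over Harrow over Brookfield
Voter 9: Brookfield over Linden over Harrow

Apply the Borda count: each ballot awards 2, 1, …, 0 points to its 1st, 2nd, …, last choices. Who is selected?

Harrow

Borda scores:
  Harrow: 2 + 2 + 1 + 0 + 1 + 2 + 2 + 1 + 0 = 11
  Brookfield: 1 + 0 + 2 + 1 + 0 + 0 + 0 + 0 + 2 = 6
  Linden: 0 + 1 + 0 + 2 + 2 + 1 + 1 + 2 + 1 = 10
Harrow has the highest total.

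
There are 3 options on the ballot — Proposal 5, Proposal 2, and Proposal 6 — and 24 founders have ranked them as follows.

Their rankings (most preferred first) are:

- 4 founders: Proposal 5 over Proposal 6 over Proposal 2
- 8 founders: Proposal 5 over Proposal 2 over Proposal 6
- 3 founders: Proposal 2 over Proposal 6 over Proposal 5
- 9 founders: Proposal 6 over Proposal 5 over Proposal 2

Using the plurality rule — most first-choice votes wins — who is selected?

First-place vote totals:
  Proposal 5: 12
  Proposal 2: 3
  Proposal 6: 9
Proposal 5 has the most first-place votes.

Proposal 5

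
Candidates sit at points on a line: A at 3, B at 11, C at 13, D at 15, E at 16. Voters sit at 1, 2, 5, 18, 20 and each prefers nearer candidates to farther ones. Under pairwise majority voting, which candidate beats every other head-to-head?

A

With single-peaked preferences on a line, the Condorcet winner is the candidate closest to the median voter.
The median voter (position 5) is closest to A at 3.
Check: A vs D — voters closer to A: 3 of 5.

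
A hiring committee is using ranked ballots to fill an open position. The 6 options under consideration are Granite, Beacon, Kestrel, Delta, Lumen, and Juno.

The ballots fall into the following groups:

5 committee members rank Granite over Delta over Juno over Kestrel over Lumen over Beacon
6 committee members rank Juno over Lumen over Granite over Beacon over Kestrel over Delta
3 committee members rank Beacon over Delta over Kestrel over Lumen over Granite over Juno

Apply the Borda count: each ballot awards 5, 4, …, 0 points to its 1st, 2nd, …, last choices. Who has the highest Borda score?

Borda scores:
  Granite: 5·5 + 6·3 + 3·1 = 46
  Beacon: 5·0 + 6·2 + 3·5 = 27
  Kestrel: 5·2 + 6·1 + 3·3 = 25
  Delta: 5·4 + 6·0 + 3·4 = 32
  Lumen: 5·1 + 6·4 + 3·2 = 35
  Juno: 5·3 + 6·5 + 3·0 = 45
Granite has the highest total.

Granite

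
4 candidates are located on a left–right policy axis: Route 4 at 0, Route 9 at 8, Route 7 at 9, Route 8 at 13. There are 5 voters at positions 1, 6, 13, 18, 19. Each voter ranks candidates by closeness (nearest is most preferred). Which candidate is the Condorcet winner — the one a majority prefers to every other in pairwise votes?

With single-peaked preferences on a line, the Condorcet winner is the candidate closest to the median voter.
The median voter (position 13) is closest to Route 8 at 13.
Check: Route 8 vs Route 9 — voters closer to Route 8: 3 of 5.

Route 8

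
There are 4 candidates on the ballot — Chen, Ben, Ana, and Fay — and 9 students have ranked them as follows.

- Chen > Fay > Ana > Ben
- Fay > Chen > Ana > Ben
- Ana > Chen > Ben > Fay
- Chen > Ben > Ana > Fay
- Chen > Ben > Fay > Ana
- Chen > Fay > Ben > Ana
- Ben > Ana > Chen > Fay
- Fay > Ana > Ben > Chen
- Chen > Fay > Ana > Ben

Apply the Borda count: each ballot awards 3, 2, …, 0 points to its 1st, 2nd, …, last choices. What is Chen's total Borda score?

Borda scores:
  Chen: 3 + 2 + 2 + 3 + 3 + 3 + 1 + 0 + 3 = 20
  Ben: 0 + 0 + 1 + 2 + 2 + 1 + 3 + 1 + 0 = 10
  Ana: 1 + 1 + 3 + 1 + 0 + 0 + 2 + 2 + 1 = 11
  Fay: 2 + 3 + 0 + 0 + 1 + 2 + 0 + 3 + 2 = 13

20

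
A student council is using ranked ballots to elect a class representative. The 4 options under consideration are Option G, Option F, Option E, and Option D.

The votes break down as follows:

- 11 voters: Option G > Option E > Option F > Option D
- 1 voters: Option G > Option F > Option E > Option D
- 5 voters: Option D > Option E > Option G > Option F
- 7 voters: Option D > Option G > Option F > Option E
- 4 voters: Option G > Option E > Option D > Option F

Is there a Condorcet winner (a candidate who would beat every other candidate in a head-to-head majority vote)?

Yes

Head-to-head results (28 voters total):
Option G vs Option F: Option G wins 28–0.
Option G vs Option E: Option G wins 23–5.
Option G vs Option D: Option G wins 16–12.
Option F vs Option E: Option E wins 20–8.
Option F vs Option D: Option D wins 16–12.
Option E vs Option D: Option E wins 16–12.
Option G beats each rival — Option F (28–0), Option E (23–5), Option D (16–12) — so Option G is the Condorcet winner.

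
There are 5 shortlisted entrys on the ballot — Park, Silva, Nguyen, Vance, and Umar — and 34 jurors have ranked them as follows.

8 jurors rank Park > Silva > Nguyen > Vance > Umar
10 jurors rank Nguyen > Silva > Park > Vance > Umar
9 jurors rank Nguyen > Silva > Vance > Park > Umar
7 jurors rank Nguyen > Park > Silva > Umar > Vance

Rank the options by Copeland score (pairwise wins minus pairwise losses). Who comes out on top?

Nguyen

Pairwise results:
  Park vs Silva: Silva wins 19–15.
  Park vs Nguyen: Nguyen wins 26–8.
  Park vs Vance: Park wins 25–9.
  Park vs Umar: Park wins 34–0.
  Silva vs Nguyen: Nguyen wins 26–8.
  Silva vs Vance: Silva wins 34–0.
  Silva vs Umar: Silva wins 34–0.
  Nguyen vs Vance: Nguyen wins 34–0.
  Nguyen vs Umar: Nguyen wins 34–0.
  Vance vs Umar: Vance wins 27–7.
Copeland scores (wins − losses):
  Park: 2 − 2 = 0
  Silva: 3 − 1 = 2
  Nguyen: 4 − 0 = 4
  Vance: 1 − 3 = -2
  Umar: 0 − 4 = -4
Nguyen has the best Copeland score.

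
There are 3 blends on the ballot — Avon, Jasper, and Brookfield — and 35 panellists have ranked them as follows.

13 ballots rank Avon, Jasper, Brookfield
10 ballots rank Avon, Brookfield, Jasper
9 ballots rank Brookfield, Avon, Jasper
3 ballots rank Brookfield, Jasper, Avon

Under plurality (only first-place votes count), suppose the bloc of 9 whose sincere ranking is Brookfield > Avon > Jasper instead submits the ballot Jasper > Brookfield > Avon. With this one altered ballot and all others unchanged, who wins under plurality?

First-place totals with the altered ballot: Avon 23, Jasper 9, Brookfield 3.
The winner is unchanged: still Avon.

Avon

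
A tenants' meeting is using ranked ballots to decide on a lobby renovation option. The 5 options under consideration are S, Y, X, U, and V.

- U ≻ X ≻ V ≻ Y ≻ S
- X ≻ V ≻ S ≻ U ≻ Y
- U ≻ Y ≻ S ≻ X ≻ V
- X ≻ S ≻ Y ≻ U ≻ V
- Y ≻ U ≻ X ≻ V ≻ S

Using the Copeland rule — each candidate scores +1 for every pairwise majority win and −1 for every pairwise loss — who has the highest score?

Pairwise results:
  S vs Y: Y wins 3–2.
  S vs X: X wins 4–1.
  S vs U: U wins 3–2.
  S vs V: V wins 3–2.
  Y vs X: X wins 3–2.
  Y vs U: U wins 3–2.
  Y vs V: Y wins 3–2.
  X vs U: U wins 3–2.
  X vs V: X wins 5–0.
  U vs V: U wins 4–1.
Copeland scores (wins − losses):
  S: 0 − 4 = -4
  Y: 2 − 2 = 0
  X: 3 − 1 = 2
  U: 4 − 0 = 4
  V: 1 − 3 = -2
U has the best Copeland score.

U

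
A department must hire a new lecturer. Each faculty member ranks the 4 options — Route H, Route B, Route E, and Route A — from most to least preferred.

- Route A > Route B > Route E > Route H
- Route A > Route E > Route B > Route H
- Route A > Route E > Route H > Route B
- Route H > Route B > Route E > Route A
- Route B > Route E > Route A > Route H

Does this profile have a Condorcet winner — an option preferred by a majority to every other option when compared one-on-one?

Yes

Head-to-head results (5 voters total):
Route H vs Route B: Route B wins 3–2.
Route H vs Route E: Route E wins 4–1.
Route H vs Route A: Route A wins 4–1.
Route B vs Route E: Route B wins 3–2.
Route B vs Route A: Route A wins 3–2.
Route E vs Route A: Route A wins 3–2.
Route A beats each rival — Route H (4–1), Route B (3–2), Route E (3–2) — so Route A is the Condorcet winner.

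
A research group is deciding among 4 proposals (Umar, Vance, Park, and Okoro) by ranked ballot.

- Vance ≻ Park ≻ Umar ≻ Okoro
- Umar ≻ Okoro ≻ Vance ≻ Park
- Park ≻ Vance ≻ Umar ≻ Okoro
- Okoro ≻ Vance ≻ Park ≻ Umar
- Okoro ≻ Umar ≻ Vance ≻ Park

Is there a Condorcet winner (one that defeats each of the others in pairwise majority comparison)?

No

Head-to-head results (5 voters total):
Umar vs Vance: Vance wins 3–2.
Umar vs Park: Park wins 3–2.
Umar vs Okoro: Umar wins 3–2.
Vance vs Park: Vance wins 4–1.
Vance vs Okoro: Okoro wins 3–2.
Park vs Okoro: Okoro wins 3–2.
No candidate beats all others: Umar beats Okoro beats Vance beats Umar, a majority cycle.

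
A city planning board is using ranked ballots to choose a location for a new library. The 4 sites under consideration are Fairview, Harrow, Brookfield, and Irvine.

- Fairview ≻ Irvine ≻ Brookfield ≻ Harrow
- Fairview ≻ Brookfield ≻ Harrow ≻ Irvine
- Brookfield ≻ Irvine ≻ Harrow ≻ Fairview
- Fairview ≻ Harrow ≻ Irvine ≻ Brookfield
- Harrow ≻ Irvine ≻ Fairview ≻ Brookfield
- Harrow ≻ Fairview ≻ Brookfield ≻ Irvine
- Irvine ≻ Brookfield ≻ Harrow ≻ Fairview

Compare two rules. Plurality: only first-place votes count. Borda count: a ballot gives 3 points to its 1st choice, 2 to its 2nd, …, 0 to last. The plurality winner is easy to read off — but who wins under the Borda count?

Fairview

Plurality first-place counts: Fairview 3, Harrow 2, Brookfield 1, Irvine 1 → Fairview.
Borda totals: Fairview 12, Harrow 11, Brookfield 9, Irvine 10 → Fairview.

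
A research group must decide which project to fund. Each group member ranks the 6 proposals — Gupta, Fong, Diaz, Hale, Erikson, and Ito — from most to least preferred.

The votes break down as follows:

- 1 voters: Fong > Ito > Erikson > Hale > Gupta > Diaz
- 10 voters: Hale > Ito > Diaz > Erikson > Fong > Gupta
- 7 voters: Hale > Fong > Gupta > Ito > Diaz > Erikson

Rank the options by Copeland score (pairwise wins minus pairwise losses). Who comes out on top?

Hale

Pairwise results:
  Gupta vs Fong: Fong wins 18–0.
  Gupta vs Diaz: Diaz wins 10–8.
  Gupta vs Hale: Hale wins 18–0.
  Gupta vs Erikson: Erikson wins 11–7.
  Gupta vs Ito: Ito wins 11–7.
  Fong vs Diaz: Diaz wins 10–8.
  Fong vs Hale: Hale wins 17–1.
  Fong vs Erikson: Erikson wins 10–8.
  Fong vs Ito: Ito wins 10–8.
  Diaz vs Hale: Hale wins 18–0.
  Diaz vs Erikson: Diaz wins 17–1.
  Diaz vs Ito: Ito wins 18–0.
  Hale vs Erikson: Hale wins 17–1.
  Hale vs Ito: Hale wins 17–1.
  Erikson vs Ito: Ito wins 18–0.
Copeland scores (wins − losses):
  Gupta: 0 − 5 = -5
  Fong: 1 − 4 = -3
  Diaz: 3 − 2 = 1
  Hale: 5 − 0 = 5
  Erikson: 2 − 3 = -1
  Ito: 4 − 1 = 3
Hale has the best Copeland score.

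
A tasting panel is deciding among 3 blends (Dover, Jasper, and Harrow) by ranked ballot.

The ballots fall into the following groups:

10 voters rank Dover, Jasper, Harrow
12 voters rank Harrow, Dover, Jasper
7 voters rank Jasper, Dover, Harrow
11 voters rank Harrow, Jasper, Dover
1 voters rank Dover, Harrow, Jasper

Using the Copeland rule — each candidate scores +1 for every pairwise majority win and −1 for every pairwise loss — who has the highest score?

Pairwise results:
  Dover vs Jasper: Dover wins 23–18.
  Dover vs Harrow: Harrow wins 23–18.
  Jasper vs Harrow: Harrow wins 24–17.
Copeland scores (wins − losses):
  Dover: 1 − 1 = 0
  Jasper: 0 − 2 = -2
  Harrow: 2 − 0 = 2
Harrow has the best Copeland score.

Harrow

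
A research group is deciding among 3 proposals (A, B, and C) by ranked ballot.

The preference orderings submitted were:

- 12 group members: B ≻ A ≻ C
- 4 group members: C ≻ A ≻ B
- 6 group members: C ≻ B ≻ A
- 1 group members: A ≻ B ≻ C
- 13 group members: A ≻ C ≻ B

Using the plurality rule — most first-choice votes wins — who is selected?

A

First-place vote totals:
  A: 14
  B: 12
  C: 10
A has the most first-place votes.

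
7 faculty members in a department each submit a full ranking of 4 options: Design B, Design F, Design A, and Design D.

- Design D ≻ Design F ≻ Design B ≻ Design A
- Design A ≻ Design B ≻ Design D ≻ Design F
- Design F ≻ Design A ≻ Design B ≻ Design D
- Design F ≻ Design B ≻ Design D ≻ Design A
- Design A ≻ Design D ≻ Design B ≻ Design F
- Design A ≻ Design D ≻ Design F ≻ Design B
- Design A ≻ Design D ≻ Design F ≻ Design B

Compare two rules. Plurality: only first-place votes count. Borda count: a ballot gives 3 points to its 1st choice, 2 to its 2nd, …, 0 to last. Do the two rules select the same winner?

Plurality first-place counts: Design B 0, Design F 2, Design A 4, Design D 1 → Design A.
Borda totals: Design B 7, Design F 10, Design A 14, Design D 11 → Design A.
The two rules agree on Design A.

Yes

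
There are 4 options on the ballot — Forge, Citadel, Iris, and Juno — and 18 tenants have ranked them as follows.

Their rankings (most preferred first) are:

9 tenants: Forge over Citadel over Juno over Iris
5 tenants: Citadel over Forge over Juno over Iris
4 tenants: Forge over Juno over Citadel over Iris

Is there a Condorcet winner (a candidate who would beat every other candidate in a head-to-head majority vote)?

Yes

Head-to-head results (18 voters total):
Forge vs Citadel: Forge wins 13–5.
Forge vs Iris: Forge wins 18–0.
Forge vs Juno: Forge wins 18–0.
Citadel vs Iris: Citadel wins 18–0.
Citadel vs Juno: Citadel wins 14–4.
Iris vs Juno: Juno wins 18–0.
Forge beats each rival — Citadel (13–5), Iris (18–0), Juno (18–0) — so Forge is the Condorcet winner.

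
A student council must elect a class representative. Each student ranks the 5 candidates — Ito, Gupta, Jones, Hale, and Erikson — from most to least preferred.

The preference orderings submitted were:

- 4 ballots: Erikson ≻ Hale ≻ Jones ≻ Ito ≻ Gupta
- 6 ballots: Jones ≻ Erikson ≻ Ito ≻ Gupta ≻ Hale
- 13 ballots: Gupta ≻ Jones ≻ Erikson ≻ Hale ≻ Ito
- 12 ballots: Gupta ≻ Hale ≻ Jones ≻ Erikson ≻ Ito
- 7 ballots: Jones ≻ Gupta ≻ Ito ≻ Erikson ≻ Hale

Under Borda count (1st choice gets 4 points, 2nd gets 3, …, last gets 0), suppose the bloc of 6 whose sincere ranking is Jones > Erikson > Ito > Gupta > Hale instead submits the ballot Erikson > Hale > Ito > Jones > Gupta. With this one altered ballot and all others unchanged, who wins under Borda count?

Gupta

Borda totals with the altered ballot: Ito 30, Gupta 121, Jones 105, Hale 79, Erikson 85.
The winner is unchanged: still Gupta.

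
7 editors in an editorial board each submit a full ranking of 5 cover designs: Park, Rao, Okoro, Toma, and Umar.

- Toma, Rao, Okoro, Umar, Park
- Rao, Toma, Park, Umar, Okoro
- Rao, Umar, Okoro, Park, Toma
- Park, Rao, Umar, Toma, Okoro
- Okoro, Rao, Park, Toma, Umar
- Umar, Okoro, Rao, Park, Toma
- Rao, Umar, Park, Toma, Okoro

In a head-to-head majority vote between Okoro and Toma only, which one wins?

Ballots ranking Okoro above Toma: 3.
Ballots ranking Toma above Okoro: 4.
Toma wins the head-to-head, 4–3.

Toma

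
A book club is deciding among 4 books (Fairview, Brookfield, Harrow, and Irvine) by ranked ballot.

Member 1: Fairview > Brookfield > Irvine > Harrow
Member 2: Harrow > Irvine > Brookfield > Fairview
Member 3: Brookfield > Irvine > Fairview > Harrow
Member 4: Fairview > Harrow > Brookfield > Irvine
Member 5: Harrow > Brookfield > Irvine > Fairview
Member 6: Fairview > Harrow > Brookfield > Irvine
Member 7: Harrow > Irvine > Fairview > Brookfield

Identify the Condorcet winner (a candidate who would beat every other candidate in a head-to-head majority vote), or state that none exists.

Head-to-head results (7 voters total):
Fairview vs Brookfield: Fairview wins 4–3.
Fairview vs Harrow: Fairview wins 4–3.
Fairview vs Irvine: Irvine wins 4–3.
Brookfield vs Harrow: Harrow wins 5–2.
Brookfield vs Irvine: Brookfield wins 5–2.
Harrow vs Irvine: Harrow wins 5–2.
No candidate beats all others: Fairview beats Brookfield beats Irvine beats Fairview, a majority cycle.

No Condorcet winner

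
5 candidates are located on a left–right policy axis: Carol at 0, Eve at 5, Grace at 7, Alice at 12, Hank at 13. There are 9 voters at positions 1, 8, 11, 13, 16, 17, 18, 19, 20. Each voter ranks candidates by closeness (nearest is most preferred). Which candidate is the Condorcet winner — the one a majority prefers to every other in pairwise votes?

Hank

With single-peaked preferences on a line, the Condorcet winner is the candidate closest to the median voter.
The median voter (position 16) is closest to Hank at 13.
Check: Hank vs Eve — voters closer to Hank: 7 of 9.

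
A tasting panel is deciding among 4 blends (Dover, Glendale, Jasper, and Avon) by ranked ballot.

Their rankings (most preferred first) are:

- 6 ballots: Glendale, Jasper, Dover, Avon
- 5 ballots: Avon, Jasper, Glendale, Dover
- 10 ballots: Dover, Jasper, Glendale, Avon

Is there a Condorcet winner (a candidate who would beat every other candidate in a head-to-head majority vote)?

Yes

Head-to-head results (21 voters total):
Dover vs Glendale: Glendale wins 11–10.
Dover vs Jasper: Jasper wins 11–10.
Dover vs Avon: Dover wins 16–5.
Glendale vs Jasper: Jasper wins 15–6.
Glendale vs Avon: Glendale wins 16–5.
Jasper vs Avon: Jasper wins 16–5.
Jasper beats each rival — Dover (11–10), Glendale (15–6), Avon (16–5) — so Jasper is the Condorcet winner.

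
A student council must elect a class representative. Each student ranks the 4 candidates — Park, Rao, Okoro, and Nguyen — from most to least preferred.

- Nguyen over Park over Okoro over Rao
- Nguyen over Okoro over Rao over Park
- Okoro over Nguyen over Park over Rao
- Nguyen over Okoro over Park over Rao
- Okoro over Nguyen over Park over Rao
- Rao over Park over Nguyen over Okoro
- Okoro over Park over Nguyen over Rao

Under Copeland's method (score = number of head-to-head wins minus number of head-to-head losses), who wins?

Pairwise results:
  Park vs Rao: Park wins 5–2.
  Park vs Okoro: Okoro wins 5–2.
  Park vs Nguyen: Nguyen wins 5–2.
  Rao vs Okoro: Okoro wins 6–1.
  Rao vs Nguyen: Nguyen wins 6–1.
  Okoro vs Nguyen: Nguyen wins 4–3.
Copeland scores (wins − losses):
  Park: 1 − 2 = -1
  Rao: 0 − 3 = -3
  Okoro: 2 − 1 = 1
  Nguyen: 3 − 0 = 3
Nguyen has the best Copeland score.

Nguyen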